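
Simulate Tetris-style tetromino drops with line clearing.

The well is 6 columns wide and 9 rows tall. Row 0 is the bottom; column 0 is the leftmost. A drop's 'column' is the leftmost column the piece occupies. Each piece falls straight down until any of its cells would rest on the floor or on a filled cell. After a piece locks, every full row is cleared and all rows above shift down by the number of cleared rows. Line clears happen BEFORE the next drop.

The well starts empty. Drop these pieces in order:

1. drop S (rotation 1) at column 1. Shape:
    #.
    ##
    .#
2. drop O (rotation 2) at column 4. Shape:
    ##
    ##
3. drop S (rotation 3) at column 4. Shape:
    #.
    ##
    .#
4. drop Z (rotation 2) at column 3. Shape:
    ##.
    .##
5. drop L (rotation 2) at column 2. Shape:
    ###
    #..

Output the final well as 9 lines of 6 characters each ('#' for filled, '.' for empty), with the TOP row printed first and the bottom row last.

Drop 1: S rot1 at col 1 lands with bottom-row=0; cleared 0 line(s) (total 0); column heights now [0 3 2 0 0 0], max=3
Drop 2: O rot2 at col 4 lands with bottom-row=0; cleared 0 line(s) (total 0); column heights now [0 3 2 0 2 2], max=3
Drop 3: S rot3 at col 4 lands with bottom-row=2; cleared 0 line(s) (total 0); column heights now [0 3 2 0 5 4], max=5
Drop 4: Z rot2 at col 3 lands with bottom-row=5; cleared 0 line(s) (total 0); column heights now [0 3 2 7 7 6], max=7
Drop 5: L rot2 at col 2 lands with bottom-row=6; cleared 0 line(s) (total 0); column heights now [0 3 8 8 8 6], max=8

Answer: ......
..###.
..###.
....##
....#.
....##
.#...#
.##.##
..#.##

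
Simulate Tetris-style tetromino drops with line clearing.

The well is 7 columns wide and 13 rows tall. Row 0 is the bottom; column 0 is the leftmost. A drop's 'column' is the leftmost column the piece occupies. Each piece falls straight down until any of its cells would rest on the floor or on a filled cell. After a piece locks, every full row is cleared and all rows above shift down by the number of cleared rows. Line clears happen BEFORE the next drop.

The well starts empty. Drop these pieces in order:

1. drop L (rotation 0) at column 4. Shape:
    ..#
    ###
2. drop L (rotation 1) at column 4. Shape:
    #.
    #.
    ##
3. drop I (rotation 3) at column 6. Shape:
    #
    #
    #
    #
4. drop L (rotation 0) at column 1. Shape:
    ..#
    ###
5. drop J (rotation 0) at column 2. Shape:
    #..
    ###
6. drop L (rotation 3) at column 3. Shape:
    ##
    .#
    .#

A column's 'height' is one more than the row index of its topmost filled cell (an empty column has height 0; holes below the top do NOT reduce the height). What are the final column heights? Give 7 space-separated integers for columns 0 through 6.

Answer: 0 1 6 8 8 2 6

Derivation:
Drop 1: L rot0 at col 4 lands with bottom-row=0; cleared 0 line(s) (total 0); column heights now [0 0 0 0 1 1 2], max=2
Drop 2: L rot1 at col 4 lands with bottom-row=1; cleared 0 line(s) (total 0); column heights now [0 0 0 0 4 2 2], max=4
Drop 3: I rot3 at col 6 lands with bottom-row=2; cleared 0 line(s) (total 0); column heights now [0 0 0 0 4 2 6], max=6
Drop 4: L rot0 at col 1 lands with bottom-row=0; cleared 0 line(s) (total 0); column heights now [0 1 1 2 4 2 6], max=6
Drop 5: J rot0 at col 2 lands with bottom-row=4; cleared 0 line(s) (total 0); column heights now [0 1 6 5 5 2 6], max=6
Drop 6: L rot3 at col 3 lands with bottom-row=5; cleared 0 line(s) (total 0); column heights now [0 1 6 8 8 2 6], max=8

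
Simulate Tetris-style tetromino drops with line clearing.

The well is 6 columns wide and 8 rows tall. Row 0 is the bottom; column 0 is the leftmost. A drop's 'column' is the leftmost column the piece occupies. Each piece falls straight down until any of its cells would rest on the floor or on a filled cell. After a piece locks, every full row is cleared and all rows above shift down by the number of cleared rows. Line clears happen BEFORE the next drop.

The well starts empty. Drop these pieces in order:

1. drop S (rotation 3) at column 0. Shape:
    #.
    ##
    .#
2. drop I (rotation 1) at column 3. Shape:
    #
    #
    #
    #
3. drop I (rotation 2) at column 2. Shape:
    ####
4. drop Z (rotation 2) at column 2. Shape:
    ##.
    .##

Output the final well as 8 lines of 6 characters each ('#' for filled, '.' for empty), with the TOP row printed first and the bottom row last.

Drop 1: S rot3 at col 0 lands with bottom-row=0; cleared 0 line(s) (total 0); column heights now [3 2 0 0 0 0], max=3
Drop 2: I rot1 at col 3 lands with bottom-row=0; cleared 0 line(s) (total 0); column heights now [3 2 0 4 0 0], max=4
Drop 3: I rot2 at col 2 lands with bottom-row=4; cleared 0 line(s) (total 0); column heights now [3 2 5 5 5 5], max=5
Drop 4: Z rot2 at col 2 lands with bottom-row=5; cleared 0 line(s) (total 0); column heights now [3 2 7 7 6 5], max=7

Answer: ......
..##..
...##.
..####
...#..
#..#..
##.#..
.#.#..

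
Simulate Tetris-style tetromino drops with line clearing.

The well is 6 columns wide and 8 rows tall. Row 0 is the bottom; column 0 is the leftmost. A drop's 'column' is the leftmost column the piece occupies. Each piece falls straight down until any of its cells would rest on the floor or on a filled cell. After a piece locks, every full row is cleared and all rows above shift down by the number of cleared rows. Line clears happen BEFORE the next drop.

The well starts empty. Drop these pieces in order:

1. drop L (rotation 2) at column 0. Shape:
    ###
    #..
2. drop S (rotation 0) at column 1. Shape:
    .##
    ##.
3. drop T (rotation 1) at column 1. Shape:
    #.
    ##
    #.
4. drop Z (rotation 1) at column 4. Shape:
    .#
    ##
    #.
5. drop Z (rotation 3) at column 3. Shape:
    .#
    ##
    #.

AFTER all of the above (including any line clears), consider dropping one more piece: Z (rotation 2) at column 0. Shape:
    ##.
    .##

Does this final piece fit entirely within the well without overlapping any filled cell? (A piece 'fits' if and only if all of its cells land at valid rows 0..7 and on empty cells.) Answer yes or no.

Drop 1: L rot2 at col 0 lands with bottom-row=0; cleared 0 line(s) (total 0); column heights now [2 2 2 0 0 0], max=2
Drop 2: S rot0 at col 1 lands with bottom-row=2; cleared 0 line(s) (total 0); column heights now [2 3 4 4 0 0], max=4
Drop 3: T rot1 at col 1 lands with bottom-row=3; cleared 0 line(s) (total 0); column heights now [2 6 5 4 0 0], max=6
Drop 4: Z rot1 at col 4 lands with bottom-row=0; cleared 0 line(s) (total 0); column heights now [2 6 5 4 2 3], max=6
Drop 5: Z rot3 at col 3 lands with bottom-row=4; cleared 0 line(s) (total 0); column heights now [2 6 5 6 7 3], max=7
Test piece Z rot2 at col 0 (width 3): heights before test = [2 6 5 6 7 3]; fits = True

Answer: yes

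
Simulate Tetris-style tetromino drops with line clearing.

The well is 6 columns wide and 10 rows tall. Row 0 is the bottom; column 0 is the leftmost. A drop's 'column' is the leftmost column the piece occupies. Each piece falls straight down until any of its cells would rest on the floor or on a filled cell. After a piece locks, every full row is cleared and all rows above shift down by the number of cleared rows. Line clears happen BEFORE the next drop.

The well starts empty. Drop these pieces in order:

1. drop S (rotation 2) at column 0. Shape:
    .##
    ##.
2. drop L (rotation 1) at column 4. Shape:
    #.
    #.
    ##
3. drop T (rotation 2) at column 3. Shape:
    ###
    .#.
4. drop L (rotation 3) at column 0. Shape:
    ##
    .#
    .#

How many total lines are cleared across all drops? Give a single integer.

Drop 1: S rot2 at col 0 lands with bottom-row=0; cleared 0 line(s) (total 0); column heights now [1 2 2 0 0 0], max=2
Drop 2: L rot1 at col 4 lands with bottom-row=0; cleared 0 line(s) (total 0); column heights now [1 2 2 0 3 1], max=3
Drop 3: T rot2 at col 3 lands with bottom-row=3; cleared 0 line(s) (total 0); column heights now [1 2 2 5 5 5], max=5
Drop 4: L rot3 at col 0 lands with bottom-row=2; cleared 0 line(s) (total 0); column heights now [5 5 2 5 5 5], max=5

Answer: 0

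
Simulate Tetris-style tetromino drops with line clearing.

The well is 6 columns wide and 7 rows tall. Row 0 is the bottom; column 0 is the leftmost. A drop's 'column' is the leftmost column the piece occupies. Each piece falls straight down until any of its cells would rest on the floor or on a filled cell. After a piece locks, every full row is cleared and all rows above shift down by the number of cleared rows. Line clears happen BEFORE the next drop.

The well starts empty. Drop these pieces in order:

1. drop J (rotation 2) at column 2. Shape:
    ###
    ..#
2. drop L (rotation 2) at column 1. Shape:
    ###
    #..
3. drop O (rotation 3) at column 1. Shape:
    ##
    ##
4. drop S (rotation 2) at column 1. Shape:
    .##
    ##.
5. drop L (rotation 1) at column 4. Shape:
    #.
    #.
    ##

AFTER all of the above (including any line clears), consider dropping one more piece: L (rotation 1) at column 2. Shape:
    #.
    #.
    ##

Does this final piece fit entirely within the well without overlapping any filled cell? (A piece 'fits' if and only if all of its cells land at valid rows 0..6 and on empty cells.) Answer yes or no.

Answer: no

Derivation:
Drop 1: J rot2 at col 2 lands with bottom-row=0; cleared 0 line(s) (total 0); column heights now [0 0 2 2 2 0], max=2
Drop 2: L rot2 at col 1 lands with bottom-row=1; cleared 0 line(s) (total 0); column heights now [0 3 3 3 2 0], max=3
Drop 3: O rot3 at col 1 lands with bottom-row=3; cleared 0 line(s) (total 0); column heights now [0 5 5 3 2 0], max=5
Drop 4: S rot2 at col 1 lands with bottom-row=5; cleared 0 line(s) (total 0); column heights now [0 6 7 7 2 0], max=7
Drop 5: L rot1 at col 4 lands with bottom-row=2; cleared 0 line(s) (total 0); column heights now [0 6 7 7 5 3], max=7
Test piece L rot1 at col 2 (width 2): heights before test = [0 6 7 7 5 3]; fits = False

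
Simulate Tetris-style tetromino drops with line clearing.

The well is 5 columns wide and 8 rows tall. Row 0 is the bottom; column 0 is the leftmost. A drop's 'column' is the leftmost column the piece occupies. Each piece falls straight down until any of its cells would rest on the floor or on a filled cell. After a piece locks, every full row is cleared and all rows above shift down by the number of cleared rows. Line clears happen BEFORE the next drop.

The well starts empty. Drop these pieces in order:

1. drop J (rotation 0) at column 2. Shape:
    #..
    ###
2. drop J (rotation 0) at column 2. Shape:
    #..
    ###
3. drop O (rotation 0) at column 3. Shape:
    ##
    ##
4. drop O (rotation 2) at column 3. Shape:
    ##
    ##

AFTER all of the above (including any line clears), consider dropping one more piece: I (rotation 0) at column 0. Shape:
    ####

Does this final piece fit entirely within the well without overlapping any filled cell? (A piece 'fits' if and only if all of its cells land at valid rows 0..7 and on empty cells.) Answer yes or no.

Drop 1: J rot0 at col 2 lands with bottom-row=0; cleared 0 line(s) (total 0); column heights now [0 0 2 1 1], max=2
Drop 2: J rot0 at col 2 lands with bottom-row=2; cleared 0 line(s) (total 0); column heights now [0 0 4 3 3], max=4
Drop 3: O rot0 at col 3 lands with bottom-row=3; cleared 0 line(s) (total 0); column heights now [0 0 4 5 5], max=5
Drop 4: O rot2 at col 3 lands with bottom-row=5; cleared 0 line(s) (total 0); column heights now [0 0 4 7 7], max=7
Test piece I rot0 at col 0 (width 4): heights before test = [0 0 4 7 7]; fits = True

Answer: yes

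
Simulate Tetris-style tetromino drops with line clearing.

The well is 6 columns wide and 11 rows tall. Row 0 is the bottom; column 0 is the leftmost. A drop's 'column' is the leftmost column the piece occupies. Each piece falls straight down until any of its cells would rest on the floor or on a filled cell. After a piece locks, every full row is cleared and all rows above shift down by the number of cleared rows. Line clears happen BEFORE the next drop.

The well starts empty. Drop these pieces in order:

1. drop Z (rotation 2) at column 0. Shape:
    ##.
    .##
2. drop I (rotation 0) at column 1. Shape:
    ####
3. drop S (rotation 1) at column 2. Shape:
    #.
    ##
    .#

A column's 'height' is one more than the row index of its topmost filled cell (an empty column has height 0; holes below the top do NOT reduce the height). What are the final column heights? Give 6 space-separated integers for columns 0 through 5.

Drop 1: Z rot2 at col 0 lands with bottom-row=0; cleared 0 line(s) (total 0); column heights now [2 2 1 0 0 0], max=2
Drop 2: I rot0 at col 1 lands with bottom-row=2; cleared 0 line(s) (total 0); column heights now [2 3 3 3 3 0], max=3
Drop 3: S rot1 at col 2 lands with bottom-row=3; cleared 0 line(s) (total 0); column heights now [2 3 6 5 3 0], max=6

Answer: 2 3 6 5 3 0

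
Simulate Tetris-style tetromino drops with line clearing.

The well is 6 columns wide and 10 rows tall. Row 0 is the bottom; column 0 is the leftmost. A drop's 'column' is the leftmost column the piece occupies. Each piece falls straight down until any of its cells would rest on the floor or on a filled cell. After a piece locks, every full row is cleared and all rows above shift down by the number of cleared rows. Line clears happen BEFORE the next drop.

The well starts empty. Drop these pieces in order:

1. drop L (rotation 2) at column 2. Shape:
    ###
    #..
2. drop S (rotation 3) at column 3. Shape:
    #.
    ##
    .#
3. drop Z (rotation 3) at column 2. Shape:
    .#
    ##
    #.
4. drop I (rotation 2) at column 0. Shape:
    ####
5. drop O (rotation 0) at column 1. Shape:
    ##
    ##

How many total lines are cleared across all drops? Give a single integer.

Drop 1: L rot2 at col 2 lands with bottom-row=0; cleared 0 line(s) (total 0); column heights now [0 0 2 2 2 0], max=2
Drop 2: S rot3 at col 3 lands with bottom-row=2; cleared 0 line(s) (total 0); column heights now [0 0 2 5 4 0], max=5
Drop 3: Z rot3 at col 2 lands with bottom-row=4; cleared 0 line(s) (total 0); column heights now [0 0 6 7 4 0], max=7
Drop 4: I rot2 at col 0 lands with bottom-row=7; cleared 0 line(s) (total 0); column heights now [8 8 8 8 4 0], max=8
Drop 5: O rot0 at col 1 lands with bottom-row=8; cleared 0 line(s) (total 0); column heights now [8 10 10 8 4 0], max=10

Answer: 0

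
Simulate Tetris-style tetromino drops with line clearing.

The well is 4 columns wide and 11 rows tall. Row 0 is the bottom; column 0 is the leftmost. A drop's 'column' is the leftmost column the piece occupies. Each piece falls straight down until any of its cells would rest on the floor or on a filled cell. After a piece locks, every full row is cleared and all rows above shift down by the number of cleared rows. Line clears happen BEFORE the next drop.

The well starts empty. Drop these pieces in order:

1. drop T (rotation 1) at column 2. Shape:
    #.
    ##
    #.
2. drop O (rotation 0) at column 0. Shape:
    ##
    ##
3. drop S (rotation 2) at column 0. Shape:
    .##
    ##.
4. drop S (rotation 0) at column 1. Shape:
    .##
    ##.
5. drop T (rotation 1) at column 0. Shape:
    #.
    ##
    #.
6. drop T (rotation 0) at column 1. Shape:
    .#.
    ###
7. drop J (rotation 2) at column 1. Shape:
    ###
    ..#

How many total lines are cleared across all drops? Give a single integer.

Answer: 3

Derivation:
Drop 1: T rot1 at col 2 lands with bottom-row=0; cleared 0 line(s) (total 0); column heights now [0 0 3 2], max=3
Drop 2: O rot0 at col 0 lands with bottom-row=0; cleared 1 line(s) (total 1); column heights now [1 1 2 0], max=2
Drop 3: S rot2 at col 0 lands with bottom-row=1; cleared 0 line(s) (total 1); column heights now [2 3 3 0], max=3
Drop 4: S rot0 at col 1 lands with bottom-row=3; cleared 0 line(s) (total 1); column heights now [2 4 5 5], max=5
Drop 5: T rot1 at col 0 lands with bottom-row=3; cleared 1 line(s) (total 2); column heights now [5 4 4 0], max=5
Drop 6: T rot0 at col 1 lands with bottom-row=4; cleared 1 line(s) (total 3); column heights now [4 4 5 0], max=5
Drop 7: J rot2 at col 1 lands with bottom-row=4; cleared 0 line(s) (total 3); column heights now [4 6 6 6], max=6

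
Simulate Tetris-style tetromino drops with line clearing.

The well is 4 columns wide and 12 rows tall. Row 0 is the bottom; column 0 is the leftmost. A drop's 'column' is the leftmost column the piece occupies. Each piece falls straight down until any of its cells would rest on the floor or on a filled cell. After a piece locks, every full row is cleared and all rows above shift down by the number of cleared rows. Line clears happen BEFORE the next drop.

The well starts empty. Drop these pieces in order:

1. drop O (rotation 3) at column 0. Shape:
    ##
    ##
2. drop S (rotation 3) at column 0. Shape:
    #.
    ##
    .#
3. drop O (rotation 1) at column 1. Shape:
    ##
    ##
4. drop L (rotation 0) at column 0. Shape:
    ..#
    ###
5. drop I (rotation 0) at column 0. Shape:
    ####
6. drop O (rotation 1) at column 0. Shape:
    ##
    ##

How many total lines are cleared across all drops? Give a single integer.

Drop 1: O rot3 at col 0 lands with bottom-row=0; cleared 0 line(s) (total 0); column heights now [2 2 0 0], max=2
Drop 2: S rot3 at col 0 lands with bottom-row=2; cleared 0 line(s) (total 0); column heights now [5 4 0 0], max=5
Drop 3: O rot1 at col 1 lands with bottom-row=4; cleared 0 line(s) (total 0); column heights now [5 6 6 0], max=6
Drop 4: L rot0 at col 0 lands with bottom-row=6; cleared 0 line(s) (total 0); column heights now [7 7 8 0], max=8
Drop 5: I rot0 at col 0 lands with bottom-row=8; cleared 1 line(s) (total 1); column heights now [7 7 8 0], max=8
Drop 6: O rot1 at col 0 lands with bottom-row=7; cleared 0 line(s) (total 1); column heights now [9 9 8 0], max=9

Answer: 1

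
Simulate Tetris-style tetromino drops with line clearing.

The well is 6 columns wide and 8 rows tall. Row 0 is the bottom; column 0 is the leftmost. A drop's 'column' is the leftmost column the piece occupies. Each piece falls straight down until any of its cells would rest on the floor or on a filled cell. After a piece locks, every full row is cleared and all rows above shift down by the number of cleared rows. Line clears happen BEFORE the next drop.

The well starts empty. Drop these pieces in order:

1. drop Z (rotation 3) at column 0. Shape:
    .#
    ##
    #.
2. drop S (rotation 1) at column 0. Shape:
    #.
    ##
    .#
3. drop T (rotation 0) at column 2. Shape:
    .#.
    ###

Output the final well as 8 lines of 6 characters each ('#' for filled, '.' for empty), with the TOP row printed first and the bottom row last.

Answer: ......
......
#.....
##....
.#....
.#....
##.#..
#.###.

Derivation:
Drop 1: Z rot3 at col 0 lands with bottom-row=0; cleared 0 line(s) (total 0); column heights now [2 3 0 0 0 0], max=3
Drop 2: S rot1 at col 0 lands with bottom-row=3; cleared 0 line(s) (total 0); column heights now [6 5 0 0 0 0], max=6
Drop 3: T rot0 at col 2 lands with bottom-row=0; cleared 0 line(s) (total 0); column heights now [6 5 1 2 1 0], max=6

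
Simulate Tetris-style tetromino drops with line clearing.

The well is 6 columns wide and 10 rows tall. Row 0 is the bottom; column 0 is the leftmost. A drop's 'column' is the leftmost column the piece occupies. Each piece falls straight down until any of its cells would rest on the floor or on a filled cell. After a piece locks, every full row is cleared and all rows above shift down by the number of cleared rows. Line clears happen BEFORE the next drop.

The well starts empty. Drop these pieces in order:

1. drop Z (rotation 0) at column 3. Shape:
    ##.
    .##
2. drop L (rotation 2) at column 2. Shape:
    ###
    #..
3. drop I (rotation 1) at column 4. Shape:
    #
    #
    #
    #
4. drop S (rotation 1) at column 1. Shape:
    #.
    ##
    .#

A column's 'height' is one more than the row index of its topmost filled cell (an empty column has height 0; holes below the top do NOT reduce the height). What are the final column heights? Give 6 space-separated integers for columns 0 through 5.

Drop 1: Z rot0 at col 3 lands with bottom-row=0; cleared 0 line(s) (total 0); column heights now [0 0 0 2 2 1], max=2
Drop 2: L rot2 at col 2 lands with bottom-row=1; cleared 0 line(s) (total 0); column heights now [0 0 3 3 3 1], max=3
Drop 3: I rot1 at col 4 lands with bottom-row=3; cleared 0 line(s) (total 0); column heights now [0 0 3 3 7 1], max=7
Drop 4: S rot1 at col 1 lands with bottom-row=3; cleared 0 line(s) (total 0); column heights now [0 6 5 3 7 1], max=7

Answer: 0 6 5 3 7 1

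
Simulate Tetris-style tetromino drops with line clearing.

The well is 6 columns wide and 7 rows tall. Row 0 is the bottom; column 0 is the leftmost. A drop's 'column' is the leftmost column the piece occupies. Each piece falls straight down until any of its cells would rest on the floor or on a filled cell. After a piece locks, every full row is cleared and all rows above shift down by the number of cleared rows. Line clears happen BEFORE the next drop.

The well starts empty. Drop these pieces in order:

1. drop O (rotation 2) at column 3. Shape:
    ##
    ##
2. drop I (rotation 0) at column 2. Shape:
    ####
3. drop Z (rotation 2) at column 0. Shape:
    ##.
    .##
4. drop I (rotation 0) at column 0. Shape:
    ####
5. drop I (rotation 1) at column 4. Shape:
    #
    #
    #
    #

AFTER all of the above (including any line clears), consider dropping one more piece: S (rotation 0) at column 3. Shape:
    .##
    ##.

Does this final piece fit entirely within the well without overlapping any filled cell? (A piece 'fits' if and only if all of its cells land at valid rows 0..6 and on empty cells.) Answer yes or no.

Drop 1: O rot2 at col 3 lands with bottom-row=0; cleared 0 line(s) (total 0); column heights now [0 0 0 2 2 0], max=2
Drop 2: I rot0 at col 2 lands with bottom-row=2; cleared 0 line(s) (total 0); column heights now [0 0 3 3 3 3], max=3
Drop 3: Z rot2 at col 0 lands with bottom-row=3; cleared 0 line(s) (total 0); column heights now [5 5 4 3 3 3], max=5
Drop 4: I rot0 at col 0 lands with bottom-row=5; cleared 0 line(s) (total 0); column heights now [6 6 6 6 3 3], max=6
Drop 5: I rot1 at col 4 lands with bottom-row=3; cleared 0 line(s) (total 0); column heights now [6 6 6 6 7 3], max=7
Test piece S rot0 at col 3 (width 3): heights before test = [6 6 6 6 7 3]; fits = False

Answer: no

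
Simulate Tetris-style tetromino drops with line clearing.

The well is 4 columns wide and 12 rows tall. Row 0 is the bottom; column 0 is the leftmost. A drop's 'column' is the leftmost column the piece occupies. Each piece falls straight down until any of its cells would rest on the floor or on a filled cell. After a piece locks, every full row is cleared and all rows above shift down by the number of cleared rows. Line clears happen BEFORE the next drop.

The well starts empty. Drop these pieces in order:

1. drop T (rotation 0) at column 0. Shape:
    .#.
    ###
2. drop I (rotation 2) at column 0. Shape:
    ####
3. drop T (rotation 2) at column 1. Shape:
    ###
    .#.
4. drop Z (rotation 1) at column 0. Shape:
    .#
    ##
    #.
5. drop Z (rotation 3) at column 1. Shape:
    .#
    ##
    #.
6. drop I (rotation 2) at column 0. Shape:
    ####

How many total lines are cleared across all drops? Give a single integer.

Drop 1: T rot0 at col 0 lands with bottom-row=0; cleared 0 line(s) (total 0); column heights now [1 2 1 0], max=2
Drop 2: I rot2 at col 0 lands with bottom-row=2; cleared 1 line(s) (total 1); column heights now [1 2 1 0], max=2
Drop 3: T rot2 at col 1 lands with bottom-row=1; cleared 0 line(s) (total 1); column heights now [1 3 3 3], max=3
Drop 4: Z rot1 at col 0 lands with bottom-row=2; cleared 1 line(s) (total 2); column heights now [3 4 2 0], max=4
Drop 5: Z rot3 at col 1 lands with bottom-row=4; cleared 0 line(s) (total 2); column heights now [3 6 7 0], max=7
Drop 6: I rot2 at col 0 lands with bottom-row=7; cleared 1 line(s) (total 3); column heights now [3 6 7 0], max=7

Answer: 3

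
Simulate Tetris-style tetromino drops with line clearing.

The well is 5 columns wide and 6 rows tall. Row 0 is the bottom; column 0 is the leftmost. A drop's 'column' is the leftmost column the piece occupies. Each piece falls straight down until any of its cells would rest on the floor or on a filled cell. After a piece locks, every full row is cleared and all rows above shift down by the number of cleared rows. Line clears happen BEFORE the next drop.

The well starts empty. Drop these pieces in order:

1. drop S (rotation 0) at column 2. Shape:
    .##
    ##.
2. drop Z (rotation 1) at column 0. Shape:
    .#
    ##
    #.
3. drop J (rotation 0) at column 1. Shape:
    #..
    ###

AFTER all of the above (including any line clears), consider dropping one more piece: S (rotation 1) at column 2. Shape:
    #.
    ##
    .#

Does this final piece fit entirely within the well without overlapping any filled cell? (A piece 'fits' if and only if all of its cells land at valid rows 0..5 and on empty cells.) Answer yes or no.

Drop 1: S rot0 at col 2 lands with bottom-row=0; cleared 0 line(s) (total 0); column heights now [0 0 1 2 2], max=2
Drop 2: Z rot1 at col 0 lands with bottom-row=0; cleared 0 line(s) (total 0); column heights now [2 3 1 2 2], max=3
Drop 3: J rot0 at col 1 lands with bottom-row=3; cleared 0 line(s) (total 0); column heights now [2 5 4 4 2], max=5
Test piece S rot1 at col 2 (width 2): heights before test = [2 5 4 4 2]; fits = False

Answer: no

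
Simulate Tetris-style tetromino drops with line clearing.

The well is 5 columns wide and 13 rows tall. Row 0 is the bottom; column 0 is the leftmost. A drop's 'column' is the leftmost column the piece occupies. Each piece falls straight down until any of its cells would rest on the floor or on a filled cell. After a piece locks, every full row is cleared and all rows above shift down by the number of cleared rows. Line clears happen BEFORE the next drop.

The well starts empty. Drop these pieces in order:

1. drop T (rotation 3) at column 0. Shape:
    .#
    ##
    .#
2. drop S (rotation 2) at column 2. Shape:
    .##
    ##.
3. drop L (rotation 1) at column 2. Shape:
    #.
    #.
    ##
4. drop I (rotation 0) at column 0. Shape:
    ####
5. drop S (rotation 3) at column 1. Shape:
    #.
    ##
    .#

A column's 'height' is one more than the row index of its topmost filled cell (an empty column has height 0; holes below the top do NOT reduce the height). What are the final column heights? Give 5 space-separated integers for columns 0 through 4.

Drop 1: T rot3 at col 0 lands with bottom-row=0; cleared 0 line(s) (total 0); column heights now [2 3 0 0 0], max=3
Drop 2: S rot2 at col 2 lands with bottom-row=0; cleared 0 line(s) (total 0); column heights now [2 3 1 2 2], max=3
Drop 3: L rot1 at col 2 lands with bottom-row=2; cleared 0 line(s) (total 0); column heights now [2 3 5 3 2], max=5
Drop 4: I rot0 at col 0 lands with bottom-row=5; cleared 0 line(s) (total 0); column heights now [6 6 6 6 2], max=6
Drop 5: S rot3 at col 1 lands with bottom-row=6; cleared 0 line(s) (total 0); column heights now [6 9 8 6 2], max=9

Answer: 6 9 8 6 2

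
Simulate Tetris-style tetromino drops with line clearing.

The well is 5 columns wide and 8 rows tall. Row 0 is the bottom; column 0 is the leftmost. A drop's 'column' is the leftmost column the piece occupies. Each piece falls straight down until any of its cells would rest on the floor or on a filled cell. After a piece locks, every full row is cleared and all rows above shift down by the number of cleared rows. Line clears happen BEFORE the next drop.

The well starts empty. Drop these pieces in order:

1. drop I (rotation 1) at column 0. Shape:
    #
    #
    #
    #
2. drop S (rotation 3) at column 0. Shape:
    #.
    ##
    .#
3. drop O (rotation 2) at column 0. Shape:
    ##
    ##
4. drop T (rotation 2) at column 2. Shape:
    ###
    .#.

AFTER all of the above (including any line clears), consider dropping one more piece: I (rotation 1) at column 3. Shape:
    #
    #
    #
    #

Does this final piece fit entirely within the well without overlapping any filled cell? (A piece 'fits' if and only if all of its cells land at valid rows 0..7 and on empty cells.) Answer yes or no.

Drop 1: I rot1 at col 0 lands with bottom-row=0; cleared 0 line(s) (total 0); column heights now [4 0 0 0 0], max=4
Drop 2: S rot3 at col 0 lands with bottom-row=3; cleared 0 line(s) (total 0); column heights now [6 5 0 0 0], max=6
Drop 3: O rot2 at col 0 lands with bottom-row=6; cleared 0 line(s) (total 0); column heights now [8 8 0 0 0], max=8
Drop 4: T rot2 at col 2 lands with bottom-row=0; cleared 0 line(s) (total 0); column heights now [8 8 2 2 2], max=8
Test piece I rot1 at col 3 (width 1): heights before test = [8 8 2 2 2]; fits = True

Answer: yes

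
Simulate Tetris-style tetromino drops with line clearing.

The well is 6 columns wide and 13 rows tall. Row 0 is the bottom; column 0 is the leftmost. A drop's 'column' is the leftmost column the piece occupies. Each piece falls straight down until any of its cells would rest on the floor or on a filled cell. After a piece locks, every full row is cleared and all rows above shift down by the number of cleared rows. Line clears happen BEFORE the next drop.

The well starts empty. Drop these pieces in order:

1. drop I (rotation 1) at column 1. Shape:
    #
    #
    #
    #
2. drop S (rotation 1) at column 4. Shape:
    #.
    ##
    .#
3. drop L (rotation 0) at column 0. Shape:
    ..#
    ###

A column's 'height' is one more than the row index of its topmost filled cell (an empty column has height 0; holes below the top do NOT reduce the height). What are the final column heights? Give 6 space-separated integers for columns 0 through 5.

Drop 1: I rot1 at col 1 lands with bottom-row=0; cleared 0 line(s) (total 0); column heights now [0 4 0 0 0 0], max=4
Drop 2: S rot1 at col 4 lands with bottom-row=0; cleared 0 line(s) (total 0); column heights now [0 4 0 0 3 2], max=4
Drop 3: L rot0 at col 0 lands with bottom-row=4; cleared 0 line(s) (total 0); column heights now [5 5 6 0 3 2], max=6

Answer: 5 5 6 0 3 2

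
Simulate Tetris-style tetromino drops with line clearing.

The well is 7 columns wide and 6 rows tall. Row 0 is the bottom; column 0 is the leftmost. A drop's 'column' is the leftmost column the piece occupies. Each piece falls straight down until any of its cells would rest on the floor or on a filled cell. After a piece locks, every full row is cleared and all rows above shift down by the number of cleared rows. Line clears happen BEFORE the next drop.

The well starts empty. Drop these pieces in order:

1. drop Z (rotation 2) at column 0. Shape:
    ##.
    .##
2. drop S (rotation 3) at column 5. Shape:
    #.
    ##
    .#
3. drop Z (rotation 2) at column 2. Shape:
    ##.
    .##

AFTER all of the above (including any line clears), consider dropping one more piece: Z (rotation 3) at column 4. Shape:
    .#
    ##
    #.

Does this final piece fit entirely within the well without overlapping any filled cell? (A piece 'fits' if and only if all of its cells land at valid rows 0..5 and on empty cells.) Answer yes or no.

Drop 1: Z rot2 at col 0 lands with bottom-row=0; cleared 0 line(s) (total 0); column heights now [2 2 1 0 0 0 0], max=2
Drop 2: S rot3 at col 5 lands with bottom-row=0; cleared 0 line(s) (total 0); column heights now [2 2 1 0 0 3 2], max=3
Drop 3: Z rot2 at col 2 lands with bottom-row=0; cleared 0 line(s) (total 0); column heights now [2 2 2 2 1 3 2], max=3
Test piece Z rot3 at col 4 (width 2): heights before test = [2 2 2 2 1 3 2]; fits = True

Answer: yes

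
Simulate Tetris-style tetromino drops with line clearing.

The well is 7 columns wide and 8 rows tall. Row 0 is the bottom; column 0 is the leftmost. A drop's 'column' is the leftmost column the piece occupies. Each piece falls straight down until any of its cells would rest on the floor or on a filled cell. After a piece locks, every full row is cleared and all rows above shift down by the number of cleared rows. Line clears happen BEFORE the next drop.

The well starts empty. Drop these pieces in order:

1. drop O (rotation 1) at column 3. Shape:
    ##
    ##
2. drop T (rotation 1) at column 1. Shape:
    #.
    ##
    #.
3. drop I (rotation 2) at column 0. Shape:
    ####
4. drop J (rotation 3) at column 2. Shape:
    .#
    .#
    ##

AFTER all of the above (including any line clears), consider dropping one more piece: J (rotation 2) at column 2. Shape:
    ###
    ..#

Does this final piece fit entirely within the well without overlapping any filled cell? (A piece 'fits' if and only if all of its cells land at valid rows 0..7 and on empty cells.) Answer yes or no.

Drop 1: O rot1 at col 3 lands with bottom-row=0; cleared 0 line(s) (total 0); column heights now [0 0 0 2 2 0 0], max=2
Drop 2: T rot1 at col 1 lands with bottom-row=0; cleared 0 line(s) (total 0); column heights now [0 3 2 2 2 0 0], max=3
Drop 3: I rot2 at col 0 lands with bottom-row=3; cleared 0 line(s) (total 0); column heights now [4 4 4 4 2 0 0], max=4
Drop 4: J rot3 at col 2 lands with bottom-row=4; cleared 0 line(s) (total 0); column heights now [4 4 5 7 2 0 0], max=7
Test piece J rot2 at col 2 (width 3): heights before test = [4 4 5 7 2 0 0]; fits = True

Answer: yes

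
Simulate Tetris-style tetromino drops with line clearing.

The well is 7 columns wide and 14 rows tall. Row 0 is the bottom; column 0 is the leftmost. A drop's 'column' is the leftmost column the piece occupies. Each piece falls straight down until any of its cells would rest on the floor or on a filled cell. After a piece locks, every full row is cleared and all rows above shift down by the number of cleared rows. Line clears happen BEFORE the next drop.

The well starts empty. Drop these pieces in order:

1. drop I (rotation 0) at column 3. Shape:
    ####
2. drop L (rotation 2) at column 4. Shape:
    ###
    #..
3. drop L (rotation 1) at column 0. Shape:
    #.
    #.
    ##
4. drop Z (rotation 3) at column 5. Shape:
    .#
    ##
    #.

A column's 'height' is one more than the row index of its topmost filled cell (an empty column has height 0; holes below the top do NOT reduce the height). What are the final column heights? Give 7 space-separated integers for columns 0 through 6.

Answer: 3 1 0 1 3 5 6

Derivation:
Drop 1: I rot0 at col 3 lands with bottom-row=0; cleared 0 line(s) (total 0); column heights now [0 0 0 1 1 1 1], max=1
Drop 2: L rot2 at col 4 lands with bottom-row=1; cleared 0 line(s) (total 0); column heights now [0 0 0 1 3 3 3], max=3
Drop 3: L rot1 at col 0 lands with bottom-row=0; cleared 0 line(s) (total 0); column heights now [3 1 0 1 3 3 3], max=3
Drop 4: Z rot3 at col 5 lands with bottom-row=3; cleared 0 line(s) (total 0); column heights now [3 1 0 1 3 5 6], max=6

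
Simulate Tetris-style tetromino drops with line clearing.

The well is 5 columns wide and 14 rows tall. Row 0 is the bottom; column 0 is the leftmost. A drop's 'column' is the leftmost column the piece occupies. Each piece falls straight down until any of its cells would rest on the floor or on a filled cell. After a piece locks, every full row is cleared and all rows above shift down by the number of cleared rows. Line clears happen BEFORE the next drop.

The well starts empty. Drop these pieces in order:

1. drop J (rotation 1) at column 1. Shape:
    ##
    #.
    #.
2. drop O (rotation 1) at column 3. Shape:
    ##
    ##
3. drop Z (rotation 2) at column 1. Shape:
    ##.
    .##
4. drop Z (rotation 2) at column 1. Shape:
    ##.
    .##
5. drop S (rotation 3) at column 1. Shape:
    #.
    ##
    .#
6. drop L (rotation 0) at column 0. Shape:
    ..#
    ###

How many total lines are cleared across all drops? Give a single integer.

Drop 1: J rot1 at col 1 lands with bottom-row=0; cleared 0 line(s) (total 0); column heights now [0 3 3 0 0], max=3
Drop 2: O rot1 at col 3 lands with bottom-row=0; cleared 0 line(s) (total 0); column heights now [0 3 3 2 2], max=3
Drop 3: Z rot2 at col 1 lands with bottom-row=3; cleared 0 line(s) (total 0); column heights now [0 5 5 4 2], max=5
Drop 4: Z rot2 at col 1 lands with bottom-row=5; cleared 0 line(s) (total 0); column heights now [0 7 7 6 2], max=7
Drop 5: S rot3 at col 1 lands with bottom-row=7; cleared 0 line(s) (total 0); column heights now [0 10 9 6 2], max=10
Drop 6: L rot0 at col 0 lands with bottom-row=10; cleared 0 line(s) (total 0); column heights now [11 11 12 6 2], max=12

Answer: 0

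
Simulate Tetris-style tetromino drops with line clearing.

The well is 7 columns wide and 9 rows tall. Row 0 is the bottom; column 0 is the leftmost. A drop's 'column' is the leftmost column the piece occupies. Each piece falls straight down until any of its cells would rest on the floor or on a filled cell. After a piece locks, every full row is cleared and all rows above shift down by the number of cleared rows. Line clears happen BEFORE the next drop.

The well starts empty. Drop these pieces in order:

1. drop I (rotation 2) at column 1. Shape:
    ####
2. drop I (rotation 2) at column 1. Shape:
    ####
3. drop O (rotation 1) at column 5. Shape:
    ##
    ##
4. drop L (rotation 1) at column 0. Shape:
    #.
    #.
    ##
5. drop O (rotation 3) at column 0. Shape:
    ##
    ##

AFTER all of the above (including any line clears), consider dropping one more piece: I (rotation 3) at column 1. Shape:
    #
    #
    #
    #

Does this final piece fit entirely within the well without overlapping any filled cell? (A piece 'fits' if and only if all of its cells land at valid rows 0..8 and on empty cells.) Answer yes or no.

Answer: no

Derivation:
Drop 1: I rot2 at col 1 lands with bottom-row=0; cleared 0 line(s) (total 0); column heights now [0 1 1 1 1 0 0], max=1
Drop 2: I rot2 at col 1 lands with bottom-row=1; cleared 0 line(s) (total 0); column heights now [0 2 2 2 2 0 0], max=2
Drop 3: O rot1 at col 5 lands with bottom-row=0; cleared 0 line(s) (total 0); column heights now [0 2 2 2 2 2 2], max=2
Drop 4: L rot1 at col 0 lands with bottom-row=2; cleared 0 line(s) (total 0); column heights now [5 3 2 2 2 2 2], max=5
Drop 5: O rot3 at col 0 lands with bottom-row=5; cleared 0 line(s) (total 0); column heights now [7 7 2 2 2 2 2], max=7
Test piece I rot3 at col 1 (width 1): heights before test = [7 7 2 2 2 2 2]; fits = False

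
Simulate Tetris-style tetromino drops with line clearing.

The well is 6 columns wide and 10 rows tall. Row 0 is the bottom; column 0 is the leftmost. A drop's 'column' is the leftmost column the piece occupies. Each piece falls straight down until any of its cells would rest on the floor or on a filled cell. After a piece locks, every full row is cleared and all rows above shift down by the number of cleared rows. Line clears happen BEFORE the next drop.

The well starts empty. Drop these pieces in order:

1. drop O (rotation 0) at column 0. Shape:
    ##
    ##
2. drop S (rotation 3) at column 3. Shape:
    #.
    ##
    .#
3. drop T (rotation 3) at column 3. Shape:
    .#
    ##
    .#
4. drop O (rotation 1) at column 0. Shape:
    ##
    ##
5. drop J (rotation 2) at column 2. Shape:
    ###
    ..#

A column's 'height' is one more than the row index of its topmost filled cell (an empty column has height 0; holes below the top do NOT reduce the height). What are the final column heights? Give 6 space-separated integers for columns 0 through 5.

Drop 1: O rot0 at col 0 lands with bottom-row=0; cleared 0 line(s) (total 0); column heights now [2 2 0 0 0 0], max=2
Drop 2: S rot3 at col 3 lands with bottom-row=0; cleared 0 line(s) (total 0); column heights now [2 2 0 3 2 0], max=3
Drop 3: T rot3 at col 3 lands with bottom-row=2; cleared 0 line(s) (total 0); column heights now [2 2 0 4 5 0], max=5
Drop 4: O rot1 at col 0 lands with bottom-row=2; cleared 0 line(s) (total 0); column heights now [4 4 0 4 5 0], max=5
Drop 5: J rot2 at col 2 lands with bottom-row=5; cleared 0 line(s) (total 0); column heights now [4 4 7 7 7 0], max=7

Answer: 4 4 7 7 7 0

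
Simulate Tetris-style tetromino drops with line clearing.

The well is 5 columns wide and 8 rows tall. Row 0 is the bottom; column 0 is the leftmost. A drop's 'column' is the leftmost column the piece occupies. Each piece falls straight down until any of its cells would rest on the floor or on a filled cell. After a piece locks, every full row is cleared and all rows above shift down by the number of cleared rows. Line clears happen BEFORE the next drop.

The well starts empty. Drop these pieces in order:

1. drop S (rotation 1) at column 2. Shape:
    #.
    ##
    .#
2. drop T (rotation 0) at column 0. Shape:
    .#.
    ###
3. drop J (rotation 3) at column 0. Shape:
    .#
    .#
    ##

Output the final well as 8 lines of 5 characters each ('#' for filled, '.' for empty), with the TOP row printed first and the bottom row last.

Answer: .#...
.#...
##...
.#...
###..
..#..
..##.
...#.

Derivation:
Drop 1: S rot1 at col 2 lands with bottom-row=0; cleared 0 line(s) (total 0); column heights now [0 0 3 2 0], max=3
Drop 2: T rot0 at col 0 lands with bottom-row=3; cleared 0 line(s) (total 0); column heights now [4 5 4 2 0], max=5
Drop 3: J rot3 at col 0 lands with bottom-row=5; cleared 0 line(s) (total 0); column heights now [6 8 4 2 0], max=8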